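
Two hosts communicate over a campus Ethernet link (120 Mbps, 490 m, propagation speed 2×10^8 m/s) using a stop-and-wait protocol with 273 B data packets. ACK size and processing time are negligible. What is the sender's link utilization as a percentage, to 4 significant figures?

78.79 %

t_tx = L/R = 2184/120000000 = 1.82e-05 s.
t_prop = 490/200000000 = 2.45e-06 s; RTT = 4.9e-06 s.
Cycle = t_tx + RTT = 2.31e-05 s.
Utilization = t_tx / cycle = 1.82e-05/2.31e-05 = 78.79 %.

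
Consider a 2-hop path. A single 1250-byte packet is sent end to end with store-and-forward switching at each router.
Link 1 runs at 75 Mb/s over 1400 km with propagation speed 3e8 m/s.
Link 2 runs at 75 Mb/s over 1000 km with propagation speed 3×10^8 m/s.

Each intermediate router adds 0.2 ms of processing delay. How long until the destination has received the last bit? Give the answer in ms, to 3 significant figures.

L = 1250 × 8 = 10000 bits.
Transmission delay per hop = L/R = 10000/75000000 = 0.133333 ms; 2 hops → 0.266667 ms.
Propagation delays (d/s per hop): 4.66667, 3.33333 ms; sum = 8 ms.
Processing at 1 router(s): 1 × 0.2 ms = 0.2 ms.
End-to-end = 8.47 ms.

8.47 ms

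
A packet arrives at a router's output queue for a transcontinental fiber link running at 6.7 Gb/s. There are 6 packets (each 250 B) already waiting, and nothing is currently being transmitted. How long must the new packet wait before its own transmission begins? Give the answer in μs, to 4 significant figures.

1.791 μs

Each queued packet: L/R = 2000/6700000000 = 0.298507 μs.
6 queued → 1.79104 μs.
Queuing delay = 1.791 μs.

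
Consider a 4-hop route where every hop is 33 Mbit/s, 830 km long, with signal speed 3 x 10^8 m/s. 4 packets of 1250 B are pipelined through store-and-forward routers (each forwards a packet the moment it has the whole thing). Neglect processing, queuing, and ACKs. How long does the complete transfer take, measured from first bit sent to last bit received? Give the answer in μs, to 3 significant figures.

Per-hop transmission t_tx = L/R = 10000/33000000 = 303.03 μs.
Per-hop propagation t_prop = 830000/300000000 = 2766.67 μs.
Pipeline fill: first packet needs 4·t_tx to clear all hops; remaining 3 packets each add one t_tx.
Total = (4+4-1)·t_tx + 4·t_prop = 7·303.03 + 4·2766.67 = 13200 μs.

13200 μs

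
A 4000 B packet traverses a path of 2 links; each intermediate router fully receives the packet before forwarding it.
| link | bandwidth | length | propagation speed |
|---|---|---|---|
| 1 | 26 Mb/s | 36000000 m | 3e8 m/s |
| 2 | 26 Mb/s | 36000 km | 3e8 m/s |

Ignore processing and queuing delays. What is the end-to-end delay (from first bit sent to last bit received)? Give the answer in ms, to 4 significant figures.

242.5 ms

L = 4000 × 8 = 32000 bits.
Transmission delay per hop = L/R = 32000/26000000 = 1.23077 ms; 2 hops → 2.46154 ms.
Propagation delays (d/s per hop): 120, 120 ms; sum = 240 ms.
End-to-end = 242.5 ms.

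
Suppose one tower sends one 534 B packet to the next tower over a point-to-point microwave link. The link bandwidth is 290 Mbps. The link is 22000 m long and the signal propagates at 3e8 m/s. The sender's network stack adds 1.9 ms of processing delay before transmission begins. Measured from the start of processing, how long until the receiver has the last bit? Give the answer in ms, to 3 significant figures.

L = 534 × 8 = 4272 bits.
Transmission delay = L/R = 4272 / 290000000 = 0.014731 ms.
Propagation delay = d/s = 22000 m / 300000000 m/s = 0.0733333 ms.
Plus processing delay 1.9 ms = 1.9 ms.
Total = 1.99 ms.

1.99 ms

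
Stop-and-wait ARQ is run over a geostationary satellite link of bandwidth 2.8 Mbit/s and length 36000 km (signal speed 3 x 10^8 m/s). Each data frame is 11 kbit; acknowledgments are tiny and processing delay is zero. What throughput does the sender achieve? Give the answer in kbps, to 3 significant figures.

t_tx = L/R = 11000/2800000 = 0.00392857 s.
t_prop = 36000000/300000000 = 0.12 s; RTT = 0.24 s.
Cycle = t_tx + RTT = 0.243929 s.
Throughput = L / cycle = 11000 / 0.243929 = 45.1 kbps.

45.1 kbps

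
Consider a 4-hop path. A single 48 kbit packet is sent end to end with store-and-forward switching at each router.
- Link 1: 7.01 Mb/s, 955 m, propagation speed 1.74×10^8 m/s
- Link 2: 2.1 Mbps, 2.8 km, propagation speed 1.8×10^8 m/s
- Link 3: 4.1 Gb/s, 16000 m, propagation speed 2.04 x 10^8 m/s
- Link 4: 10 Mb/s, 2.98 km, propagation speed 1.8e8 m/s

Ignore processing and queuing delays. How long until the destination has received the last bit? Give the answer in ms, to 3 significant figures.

L = 48000 bits.
Transmission delays (L/R per hop): 6.84736, 22.8571, 0.0117073, 4.8 ms; sum = 34.5162 ms.
Propagation delays (d/s per hop): 0.00548851, 0.0155556, 0.0784314, 0.0165556 ms; sum = 0.116031 ms.
End-to-end = 34.6 ms.

34.6 ms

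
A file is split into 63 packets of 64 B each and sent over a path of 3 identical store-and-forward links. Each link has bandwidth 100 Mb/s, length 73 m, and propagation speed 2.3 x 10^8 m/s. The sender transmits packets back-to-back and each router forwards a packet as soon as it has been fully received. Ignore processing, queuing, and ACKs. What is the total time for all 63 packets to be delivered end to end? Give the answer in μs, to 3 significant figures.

334 μs

Per-hop transmission t_tx = L/R = 512/100000000 = 5.12 μs.
Per-hop propagation t_prop = 73/2.3e+08 = 0.317391 μs.
Pipeline fill: first packet needs 3·t_tx to clear all hops; remaining 62 packets each add one t_tx.
Total = (3+63-1)·t_tx + 3·t_prop = 65·5.12 + 3·0.317391 = 334 μs.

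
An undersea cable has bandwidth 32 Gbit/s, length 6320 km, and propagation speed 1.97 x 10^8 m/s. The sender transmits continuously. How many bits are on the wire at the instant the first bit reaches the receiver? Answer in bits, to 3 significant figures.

1030000000 bits

Propagation delay = 6320000 / 197000000 = 0.0320812 s.
BDP = R × t_prop = 32000000000 × 0.0320812 = 1026600000 bits.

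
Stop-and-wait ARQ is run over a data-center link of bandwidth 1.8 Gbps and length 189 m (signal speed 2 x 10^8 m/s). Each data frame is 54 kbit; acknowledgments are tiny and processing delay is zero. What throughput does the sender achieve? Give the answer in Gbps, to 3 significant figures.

t_tx = L/R = 54000/1800000000 = 3e-05 s.
t_prop = 189/200000000 = 9.45e-07 s; RTT = 1.89e-06 s.
Cycle = t_tx + RTT = 3.189e-05 s.
Throughput = L / cycle = 54000 / 3.189e-05 = 1.69 Gbps.

1.69 Gbps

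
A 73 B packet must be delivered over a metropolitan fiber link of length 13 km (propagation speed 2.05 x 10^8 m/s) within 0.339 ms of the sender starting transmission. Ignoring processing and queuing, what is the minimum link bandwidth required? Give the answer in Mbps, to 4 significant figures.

L = 584 bits.
Propagation delay = 13000 / 2.05e+08 = 0.0634146 ms.
Transmission budget = 0.339 − 0.0634146 = 0.275585 ms.
R ≥ L / t_tx = 584 bits / 0.000275585 s = 2.119 Mbps.

2.119 Mbps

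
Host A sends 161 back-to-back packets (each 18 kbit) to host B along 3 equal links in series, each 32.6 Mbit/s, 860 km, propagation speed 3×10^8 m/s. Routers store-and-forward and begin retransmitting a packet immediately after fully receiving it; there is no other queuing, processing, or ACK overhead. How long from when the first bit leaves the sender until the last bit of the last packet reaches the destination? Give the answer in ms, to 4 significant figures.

98.60 ms

Per-hop transmission t_tx = L/R = 18000/32600000 = 0.552147 ms.
Per-hop propagation t_prop = 860000/300000000 = 2.86667 ms.
Pipeline fill: first packet needs 3·t_tx to clear all hops; remaining 160 packets each add one t_tx.
Total = (3+161-1)·t_tx + 3·t_prop = 163·0.552147 + 3·2.86667 = 98.60 ms.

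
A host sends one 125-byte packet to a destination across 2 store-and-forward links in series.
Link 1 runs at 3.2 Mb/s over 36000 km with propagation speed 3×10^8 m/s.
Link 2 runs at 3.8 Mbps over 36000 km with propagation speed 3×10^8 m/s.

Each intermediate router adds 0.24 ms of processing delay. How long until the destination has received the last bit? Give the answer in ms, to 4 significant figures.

L = 125 × 8 = 1000 bits.
Transmission delays (L/R per hop): 0.3125, 0.263158 ms; sum = 0.575658 ms.
Propagation delays (d/s per hop): 120, 120 ms; sum = 240 ms.
Processing at 1 router(s): 1 × 0.24 ms = 0.24 ms.
End-to-end = 240.8 ms.

240.8 ms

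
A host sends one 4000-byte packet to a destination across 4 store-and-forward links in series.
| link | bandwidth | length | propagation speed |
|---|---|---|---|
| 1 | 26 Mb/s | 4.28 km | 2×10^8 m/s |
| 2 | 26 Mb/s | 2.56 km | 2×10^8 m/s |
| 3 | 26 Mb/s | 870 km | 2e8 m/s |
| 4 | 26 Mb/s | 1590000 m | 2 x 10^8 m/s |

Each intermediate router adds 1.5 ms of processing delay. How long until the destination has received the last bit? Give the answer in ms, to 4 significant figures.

21.76 ms

L = 4000 × 8 = 32000 bits.
Transmission delay per hop = L/R = 32000/26000000 = 1.23077 ms; 4 hops → 4.92308 ms.
Propagation delays (d/s per hop): 0.0214, 0.0128, 4.35, 7.95 ms; sum = 12.3342 ms.
Processing at 3 router(s): 3 × 1.5 ms = 4.5 ms.
End-to-end = 21.76 ms.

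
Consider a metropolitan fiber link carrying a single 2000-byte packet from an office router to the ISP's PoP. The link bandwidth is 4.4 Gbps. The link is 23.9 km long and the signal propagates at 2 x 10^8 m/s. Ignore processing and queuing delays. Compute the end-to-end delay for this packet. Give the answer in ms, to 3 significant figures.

L = 2000 × 8 = 16000 bits.
Transmission delay = L/R = 16000 / 4400000000 = 0.00363636 ms.
Propagation delay = d/s = 23900 m / 200000000 m/s = 0.1195 ms.
Total = 0.123 ms.

0.123 ms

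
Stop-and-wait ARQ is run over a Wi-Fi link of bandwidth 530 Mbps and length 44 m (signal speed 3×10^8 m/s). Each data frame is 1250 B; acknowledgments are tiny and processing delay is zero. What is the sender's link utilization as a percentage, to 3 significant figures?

98.5 %

t_tx = L/R = 10000/530000000 = 1.88679e-05 s.
t_prop = 44/300000000 = 1.46667e-07 s; RTT = 2.93333e-07 s.
Cycle = t_tx + RTT = 1.91613e-05 s.
Utilization = t_tx / cycle = 1.88679e-05/1.91613e-05 = 98.5 %.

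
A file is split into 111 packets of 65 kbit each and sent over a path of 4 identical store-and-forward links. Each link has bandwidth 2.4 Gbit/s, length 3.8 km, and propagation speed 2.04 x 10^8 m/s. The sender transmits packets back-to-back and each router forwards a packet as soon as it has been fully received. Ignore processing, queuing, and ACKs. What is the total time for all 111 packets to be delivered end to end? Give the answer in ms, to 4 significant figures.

Per-hop transmission t_tx = L/R = 65000/2400000000 = 0.0270833 ms.
Per-hop propagation t_prop = 3800/204000000 = 0.0186275 ms.
Pipeline fill: first packet needs 4·t_tx to clear all hops; remaining 110 packets each add one t_tx.
Total = (4+111-1)·t_tx + 4·t_prop = 114·0.0270833 + 4·0.0186275 = 3.162 ms.

3.162 ms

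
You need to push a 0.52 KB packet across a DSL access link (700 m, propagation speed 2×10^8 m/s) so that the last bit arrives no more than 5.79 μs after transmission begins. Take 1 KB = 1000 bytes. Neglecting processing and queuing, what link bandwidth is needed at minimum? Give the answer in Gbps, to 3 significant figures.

L = 4160 bits.
Propagation delay = 700 / 200000000 = 3.5 μs.
Transmission budget = 5.79 − 3.5 = 2.29 μs.
R ≥ L / t_tx = 4160 bits / 2.29e-06 s = 1.82 Gbps.

1.82 Gbps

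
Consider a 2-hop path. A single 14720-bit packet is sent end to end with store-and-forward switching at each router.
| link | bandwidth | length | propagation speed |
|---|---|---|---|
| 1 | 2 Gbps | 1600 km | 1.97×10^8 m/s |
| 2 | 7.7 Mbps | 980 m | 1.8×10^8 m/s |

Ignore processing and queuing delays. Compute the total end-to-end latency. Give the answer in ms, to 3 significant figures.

10.0 ms

Transmission delays (L/R per hop): 0.00736, 1.91169 ms; sum = 1.91905 ms.
Propagation delays (d/s per hop): 8.12183, 0.00544444 ms; sum = 8.12727 ms.
End-to-end = 10.0 ms.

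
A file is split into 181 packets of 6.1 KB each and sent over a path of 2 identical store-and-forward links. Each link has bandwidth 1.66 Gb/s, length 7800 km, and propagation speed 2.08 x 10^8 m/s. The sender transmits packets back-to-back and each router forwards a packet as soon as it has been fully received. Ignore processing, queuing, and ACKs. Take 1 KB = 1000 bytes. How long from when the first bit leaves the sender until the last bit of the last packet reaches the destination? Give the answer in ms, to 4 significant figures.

80.35 ms

Per-hop transmission t_tx = L/R = 48800/1660000000 = 0.0293976 ms.
Per-hop propagation t_prop = 7800000/208000000 = 37.5 ms.
Pipeline fill: first packet needs 2·t_tx to clear all hops; remaining 180 packets each add one t_tx.
Total = (2+181-1)·t_tx + 2·t_prop = 182·0.0293976 + 2·37.5 = 80.35 ms.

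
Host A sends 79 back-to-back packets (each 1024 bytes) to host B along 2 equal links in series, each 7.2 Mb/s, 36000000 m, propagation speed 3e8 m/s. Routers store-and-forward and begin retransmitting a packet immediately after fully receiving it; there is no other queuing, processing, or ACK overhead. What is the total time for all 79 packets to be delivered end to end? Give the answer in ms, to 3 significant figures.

Per-hop transmission t_tx = L/R = 8192/7200000 = 1.13778 ms.
Per-hop propagation t_prop = 36000000/300000000 = 120 ms.
Pipeline fill: first packet needs 2·t_tx to clear all hops; remaining 78 packets each add one t_tx.
Total = (2+79-1)·t_tx + 2·t_prop = 80·1.13778 + 2·120 = 331 ms.

331 ms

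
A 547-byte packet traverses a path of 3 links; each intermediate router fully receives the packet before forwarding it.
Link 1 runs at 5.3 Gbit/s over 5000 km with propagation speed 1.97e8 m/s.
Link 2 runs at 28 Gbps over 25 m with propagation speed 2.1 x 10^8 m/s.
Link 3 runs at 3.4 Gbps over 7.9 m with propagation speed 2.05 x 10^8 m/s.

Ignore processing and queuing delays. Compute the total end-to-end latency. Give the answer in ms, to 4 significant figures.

L = 547 × 8 = 4376 bits.
Transmission delays (L/R per hop): 0.00082566, 0.000156286, 0.00128706 ms; sum = 0.002269 ms.
Propagation delays (d/s per hop): 25.3807, 0.000119048, 3.85366e-05 ms; sum = 25.3809 ms.
End-to-end = 25.38 ms.

25.38 ms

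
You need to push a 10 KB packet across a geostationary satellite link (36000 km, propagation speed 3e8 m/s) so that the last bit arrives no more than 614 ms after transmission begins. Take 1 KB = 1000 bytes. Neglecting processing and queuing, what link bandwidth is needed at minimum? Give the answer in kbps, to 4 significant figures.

161.9 kbps

L = 80000 bits.
Propagation delay = 36000000 / 300000000 = 120 ms.
Transmission budget = 614 − 120 = 494 ms.
R ≥ L / t_tx = 80000 bits / 0.494 s = 161.9 kbps.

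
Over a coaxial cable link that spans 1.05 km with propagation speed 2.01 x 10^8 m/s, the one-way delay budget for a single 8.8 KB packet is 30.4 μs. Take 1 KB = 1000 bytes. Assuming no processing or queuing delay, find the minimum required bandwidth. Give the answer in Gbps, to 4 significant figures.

L = 70400 bits.
Propagation delay = 1050 / 2.01e+08 = 5.22388 μs.
Transmission budget = 30.4 − 5.22388 = 25.1761 μs.
R ≥ L / t_tx = 70400 bits / 2.51761e-05 s = 2.796 Gbps.

2.796 Gbps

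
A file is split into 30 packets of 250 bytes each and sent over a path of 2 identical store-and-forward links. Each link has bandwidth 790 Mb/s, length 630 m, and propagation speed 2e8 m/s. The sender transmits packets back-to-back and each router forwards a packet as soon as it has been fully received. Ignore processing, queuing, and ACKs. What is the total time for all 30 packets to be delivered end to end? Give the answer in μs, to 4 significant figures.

Per-hop transmission t_tx = L/R = 2000/790000000 = 2.53165 μs.
Per-hop propagation t_prop = 630/200000000 = 3.15 μs.
Pipeline fill: first packet needs 2·t_tx to clear all hops; remaining 29 packets each add one t_tx.
Total = (2+30-1)·t_tx + 2·t_prop = 31·2.53165 + 2·3.15 = 84.78 μs.

84.78 μs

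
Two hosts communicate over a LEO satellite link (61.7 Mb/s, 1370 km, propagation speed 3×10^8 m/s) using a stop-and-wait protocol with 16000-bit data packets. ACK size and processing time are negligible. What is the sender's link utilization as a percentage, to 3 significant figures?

2.76 %

t_tx = L/R = 16000/61700000 = 0.000259319 s.
t_prop = 1370000/300000000 = 0.00456667 s; RTT = 0.00913333 s.
Cycle = t_tx + RTT = 0.00939265 s.
Utilization = t_tx / cycle = 0.000259319/0.00939265 = 2.76 %.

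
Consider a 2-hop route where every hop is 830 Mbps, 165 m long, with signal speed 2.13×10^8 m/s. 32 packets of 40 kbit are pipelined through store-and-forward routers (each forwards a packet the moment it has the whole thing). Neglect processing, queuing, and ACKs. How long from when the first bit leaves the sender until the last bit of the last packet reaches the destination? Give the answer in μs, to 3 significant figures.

1590 μs

Per-hop transmission t_tx = L/R = 40000/830000000 = 48.1928 μs.
Per-hop propagation t_prop = 165/213000000 = 0.774648 μs.
Pipeline fill: first packet needs 2·t_tx to clear all hops; remaining 31 packets each add one t_tx.
Total = (2+32-1)·t_tx + 2·t_prop = 33·48.1928 + 2·0.774648 = 1590 μs.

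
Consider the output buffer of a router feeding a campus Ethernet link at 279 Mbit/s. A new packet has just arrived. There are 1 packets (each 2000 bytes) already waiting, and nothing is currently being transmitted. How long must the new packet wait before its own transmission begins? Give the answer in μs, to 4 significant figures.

Each queued packet: L/R = 16000/279000000 = 57.3477 μs.
1 queued → 57.3477 μs.
Queuing delay = 57.35 μs.

57.35 μs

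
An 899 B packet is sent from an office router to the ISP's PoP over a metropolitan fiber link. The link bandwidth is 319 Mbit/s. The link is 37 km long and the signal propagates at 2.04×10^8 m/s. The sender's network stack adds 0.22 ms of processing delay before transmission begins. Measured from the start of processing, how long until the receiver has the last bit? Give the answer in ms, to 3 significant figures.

0.424 ms

L = 899 × 8 = 7192 bits.
Transmission delay = L/R = 7192 / 319000000 = 0.0225455 ms.
Propagation delay = d/s = 37000 m / 204000000 m/s = 0.181373 ms.
Plus processing delay 0.22 ms = 0.22 ms.
Total = 0.424 ms.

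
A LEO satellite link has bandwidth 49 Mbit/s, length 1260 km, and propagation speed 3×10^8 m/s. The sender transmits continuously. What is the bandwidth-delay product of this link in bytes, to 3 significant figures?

Propagation delay = 1260000 / 300000000 = 0.0042 s.
BDP = R × t_prop = 49000000 × 0.0042 = 205800 bits.
In bytes: 205800/8 = 25700 bytes.

25700 bytes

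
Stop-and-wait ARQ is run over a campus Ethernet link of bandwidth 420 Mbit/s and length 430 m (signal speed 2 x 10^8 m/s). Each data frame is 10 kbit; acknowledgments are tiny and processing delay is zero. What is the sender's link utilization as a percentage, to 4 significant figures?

t_tx = L/R = 10000/420000000 = 2.38095e-05 s.
t_prop = 430/200000000 = 2.15e-06 s; RTT = 4.3e-06 s.
Cycle = t_tx + RTT = 2.81095e-05 s.
Utilization = t_tx / cycle = 2.38095e-05/2.81095e-05 = 84.70 %.

84.70 %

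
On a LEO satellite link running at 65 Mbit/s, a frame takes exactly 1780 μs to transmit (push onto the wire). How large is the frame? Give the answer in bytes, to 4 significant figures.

L = R × t_tx = 65000000 b/s × 0.00178 s = 115700 bits.
In bytes: 115700 / 8 = 14460 bytes.

14460 bytes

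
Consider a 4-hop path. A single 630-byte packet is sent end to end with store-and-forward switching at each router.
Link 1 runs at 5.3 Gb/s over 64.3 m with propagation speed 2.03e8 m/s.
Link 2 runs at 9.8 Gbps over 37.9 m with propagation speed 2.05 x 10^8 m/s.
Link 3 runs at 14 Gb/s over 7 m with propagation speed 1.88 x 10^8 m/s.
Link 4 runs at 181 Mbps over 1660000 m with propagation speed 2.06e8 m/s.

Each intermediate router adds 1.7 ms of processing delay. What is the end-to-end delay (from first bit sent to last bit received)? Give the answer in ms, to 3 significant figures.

L = 630 × 8 = 5040 bits.
Transmission delays (L/R per hop): 0.000950943, 0.000514286, 0.00036, 0.0278453 ms; sum = 0.0296705 ms.
Propagation delays (d/s per hop): 0.000316749, 0.000184878, 3.7234e-05, 8.05825 ms; sum = 8.05879 ms.
Processing at 3 router(s): 3 × 1.7 ms = 5.1 ms.
End-to-end = 13.2 ms.

13.2 ms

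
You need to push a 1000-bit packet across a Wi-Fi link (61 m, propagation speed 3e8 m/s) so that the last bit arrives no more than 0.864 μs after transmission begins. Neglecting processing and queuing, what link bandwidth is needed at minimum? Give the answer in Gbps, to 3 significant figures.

Propagation delay = 61 / 300000000 = 0.203333 μs.
Transmission budget = 0.864 − 0.203333 = 0.660667 μs.
R ≥ L / t_tx = 1000 bits / 6.60667e-07 s = 1.51 Gbps.

1.51 Gbps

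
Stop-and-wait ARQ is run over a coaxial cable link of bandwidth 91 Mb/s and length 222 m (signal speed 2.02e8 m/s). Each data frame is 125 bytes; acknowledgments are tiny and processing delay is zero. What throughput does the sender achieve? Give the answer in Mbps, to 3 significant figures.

t_tx = L/R = 1000/91000000 = 1.0989e-05 s.
t_prop = 222/202000000 = 1.09901e-06 s; RTT = 2.19802e-06 s.
Cycle = t_tx + RTT = 1.3187e-05 s.
Throughput = L / cycle = 1000 / 1.3187e-05 = 75.8 Mbps.

75.8 Mbps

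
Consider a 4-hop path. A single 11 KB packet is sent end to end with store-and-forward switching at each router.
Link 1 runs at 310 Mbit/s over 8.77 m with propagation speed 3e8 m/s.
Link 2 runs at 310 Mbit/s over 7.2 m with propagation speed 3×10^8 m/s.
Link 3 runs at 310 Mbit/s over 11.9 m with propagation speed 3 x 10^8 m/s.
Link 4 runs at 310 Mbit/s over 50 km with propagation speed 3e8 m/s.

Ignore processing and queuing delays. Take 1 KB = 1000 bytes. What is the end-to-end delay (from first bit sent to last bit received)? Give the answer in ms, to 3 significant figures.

1.30 ms

L = 88000 bits.
Transmission delay per hop = L/R = 88000/310000000 = 0.283871 ms; 4 hops → 1.13548 ms.
Propagation delays (d/s per hop): 2.92333e-05, 2.4e-05, 3.96667e-05, 0.166667 ms; sum = 0.16676 ms.
End-to-end = 1.30 ms.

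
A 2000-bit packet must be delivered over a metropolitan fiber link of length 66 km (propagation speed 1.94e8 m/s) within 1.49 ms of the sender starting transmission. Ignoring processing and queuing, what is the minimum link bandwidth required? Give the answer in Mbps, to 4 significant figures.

Propagation delay = 66000 / 194000000 = 0.340206 ms.
Transmission budget = 1.49 − 0.340206 = 1.14979 ms.
R ≥ L / t_tx = 2000 bits / 0.00114979 s = 1.739 Mbps.

1.739 Mbps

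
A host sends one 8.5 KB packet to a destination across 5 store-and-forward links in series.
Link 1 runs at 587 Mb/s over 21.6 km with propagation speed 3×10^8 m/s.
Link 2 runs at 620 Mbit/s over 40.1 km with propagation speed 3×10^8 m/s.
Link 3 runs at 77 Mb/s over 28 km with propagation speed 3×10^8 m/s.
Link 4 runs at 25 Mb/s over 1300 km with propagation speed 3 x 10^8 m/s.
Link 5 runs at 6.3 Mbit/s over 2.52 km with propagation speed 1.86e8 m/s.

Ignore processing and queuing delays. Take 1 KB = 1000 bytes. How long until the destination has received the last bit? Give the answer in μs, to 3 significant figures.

19300 μs

L = 68000 bits.
Transmission delays (L/R per hop): 115.843, 109.677, 883.117, 2720, 10793.7 μs; sum = 14622.3 μs.
Propagation delays (d/s per hop): 72, 133.667, 93.3333, 4333.33, 13.5484 μs; sum = 4645.88 μs.
End-to-end = 19300 μs.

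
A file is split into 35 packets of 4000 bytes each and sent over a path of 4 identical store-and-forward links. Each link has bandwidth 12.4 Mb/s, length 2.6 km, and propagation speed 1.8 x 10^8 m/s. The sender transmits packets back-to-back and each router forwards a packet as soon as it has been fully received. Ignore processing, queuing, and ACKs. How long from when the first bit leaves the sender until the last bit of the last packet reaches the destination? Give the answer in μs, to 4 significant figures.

Per-hop transmission t_tx = L/R = 32000/12400000 = 2580.65 μs.
Per-hop propagation t_prop = 2600/180000000 = 14.4444 μs.
Pipeline fill: first packet needs 4·t_tx to clear all hops; remaining 34 packets each add one t_tx.
Total = (4+35-1)·t_tx + 4·t_prop = 38·2580.65 + 4·14.4444 = 98120 μs.

98120 μs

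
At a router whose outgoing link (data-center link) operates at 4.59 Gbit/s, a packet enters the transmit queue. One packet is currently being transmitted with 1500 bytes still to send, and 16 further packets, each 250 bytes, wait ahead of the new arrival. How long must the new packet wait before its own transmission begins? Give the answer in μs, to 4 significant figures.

Each queued packet: L/R = 2000/4590000000 = 0.43573 μs.
16 queued → 6.97168 μs.
Plus remaining 12000 bits of current packet: 2.61438 μs.
Queuing delay = 9.586 μs.

9.586 μs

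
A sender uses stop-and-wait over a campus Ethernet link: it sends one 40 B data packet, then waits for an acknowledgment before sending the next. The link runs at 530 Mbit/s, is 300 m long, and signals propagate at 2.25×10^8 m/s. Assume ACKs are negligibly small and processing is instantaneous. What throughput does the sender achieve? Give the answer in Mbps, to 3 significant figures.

97.8 Mbps

t_tx = L/R = 320/530000000 = 6.03774e-07 s.
t_prop = 300/225000000 = 1.33333e-06 s; RTT = 2.66667e-06 s.
Cycle = t_tx + RTT = 3.27044e-06 s.
Throughput = L / cycle = 320 / 3.27044e-06 = 97.8 Mbps.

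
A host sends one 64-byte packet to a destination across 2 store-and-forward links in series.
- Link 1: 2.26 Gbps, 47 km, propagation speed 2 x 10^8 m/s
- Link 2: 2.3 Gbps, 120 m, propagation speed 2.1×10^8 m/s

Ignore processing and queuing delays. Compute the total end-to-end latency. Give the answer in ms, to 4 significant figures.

L = 64 × 8 = 512 bits.
Transmission delays (L/R per hop): 0.000226549, 0.000222609 ms; sum = 0.000449157 ms.
Propagation delays (d/s per hop): 0.235, 0.000571429 ms; sum = 0.235571 ms.
End-to-end = 0.2360 ms.

0.2360 ms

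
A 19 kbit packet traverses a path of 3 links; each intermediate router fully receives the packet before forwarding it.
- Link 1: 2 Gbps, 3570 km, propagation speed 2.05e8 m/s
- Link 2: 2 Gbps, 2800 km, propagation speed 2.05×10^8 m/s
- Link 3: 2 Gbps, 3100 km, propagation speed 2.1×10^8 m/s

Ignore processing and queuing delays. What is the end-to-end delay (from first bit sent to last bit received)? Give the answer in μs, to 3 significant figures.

L = 19000 bits.
Transmission delay per hop = L/R = 19000/2000000000 = 9.5 μs; 3 hops → 28.5 μs.
Propagation delays (d/s per hop): 17414.6, 13658.5, 14761.9 μs; sum = 45835.1 μs.
End-to-end = 45900 μs.

45900 μs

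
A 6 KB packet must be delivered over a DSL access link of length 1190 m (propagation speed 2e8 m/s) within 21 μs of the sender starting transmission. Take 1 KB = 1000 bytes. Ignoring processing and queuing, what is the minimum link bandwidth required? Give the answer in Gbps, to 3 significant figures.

L = 48000 bits.
Propagation delay = 1190 / 200000000 = 5.95 μs.
Transmission budget = 21 − 5.95 = 15.05 μs.
R ≥ L / t_tx = 48000 bits / 1.505e-05 s = 3.19 Gbps.

3.19 Gbps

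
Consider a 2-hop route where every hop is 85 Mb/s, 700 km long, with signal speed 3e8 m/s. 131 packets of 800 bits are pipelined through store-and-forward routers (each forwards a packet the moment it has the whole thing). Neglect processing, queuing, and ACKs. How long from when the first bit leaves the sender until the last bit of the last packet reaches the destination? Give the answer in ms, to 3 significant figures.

5.91 ms

Per-hop transmission t_tx = L/R = 800/85000000 = 0.00941176 ms.
Per-hop propagation t_prop = 700000/300000000 = 2.33333 ms.
Pipeline fill: first packet needs 2·t_tx to clear all hops; remaining 130 packets each add one t_tx.
Total = (2+131-1)·t_tx + 2·t_prop = 132·0.00941176 + 2·2.33333 = 5.91 ms.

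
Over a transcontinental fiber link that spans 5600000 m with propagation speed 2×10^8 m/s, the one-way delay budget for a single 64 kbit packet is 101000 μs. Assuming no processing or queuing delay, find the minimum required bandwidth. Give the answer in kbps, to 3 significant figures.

Propagation delay = 5600000 / 200000000 = 28000 μs.
Transmission budget = 101000 − 28000 = 73000 μs.
R ≥ L / t_tx = 64000 bits / 0.073 s = 877 kbps.

877 kbps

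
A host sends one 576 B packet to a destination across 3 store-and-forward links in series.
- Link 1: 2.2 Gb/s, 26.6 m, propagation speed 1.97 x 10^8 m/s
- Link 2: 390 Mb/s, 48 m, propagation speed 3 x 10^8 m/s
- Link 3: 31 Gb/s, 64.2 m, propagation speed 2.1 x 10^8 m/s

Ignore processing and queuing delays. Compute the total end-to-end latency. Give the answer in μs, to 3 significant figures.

L = 576 × 8 = 4608 bits.
Transmission delays (L/R per hop): 2.09455, 11.8154, 0.148645 μs; sum = 14.0586 μs.
Propagation delays (d/s per hop): 0.135025, 0.16, 0.305714 μs; sum = 0.60074 μs.
End-to-end = 14.7 μs.

14.7 μs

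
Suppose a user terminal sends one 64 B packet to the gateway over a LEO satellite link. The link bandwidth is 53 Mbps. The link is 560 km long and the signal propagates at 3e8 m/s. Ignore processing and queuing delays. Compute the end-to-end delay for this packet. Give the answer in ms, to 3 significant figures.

1.88 ms

L = 64 × 8 = 512 bits.
Transmission delay = L/R = 512 / 53000000 = 0.00966038 ms.
Propagation delay = d/s = 560000 m / 300000000 m/s = 1.86667 ms.
Total = 1.88 ms.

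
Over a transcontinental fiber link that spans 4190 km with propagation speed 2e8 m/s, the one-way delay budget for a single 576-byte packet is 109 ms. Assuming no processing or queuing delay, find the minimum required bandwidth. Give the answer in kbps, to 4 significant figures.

L = 4608 bits.
Propagation delay = 4190000 / 200000000 = 20.95 ms.
Transmission budget = 109 − 20.95 = 88.05 ms.
R ≥ L / t_tx = 4608 bits / 0.08805 s = 52.33 kbps.

52.33 kbps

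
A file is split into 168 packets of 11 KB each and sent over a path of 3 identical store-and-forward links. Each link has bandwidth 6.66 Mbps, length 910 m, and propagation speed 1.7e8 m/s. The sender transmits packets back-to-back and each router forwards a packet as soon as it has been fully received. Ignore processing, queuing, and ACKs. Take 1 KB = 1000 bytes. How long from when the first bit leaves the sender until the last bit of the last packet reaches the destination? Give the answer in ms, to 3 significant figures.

Per-hop transmission t_tx = L/R = 88000/6660000 = 13.2132 ms.
Per-hop propagation t_prop = 910/170000000 = 0.00535294 ms.
Pipeline fill: first packet needs 3·t_tx to clear all hops; remaining 167 packets each add one t_tx.
Total = (3+168-1)·t_tx + 3·t_prop = 170·13.2132 + 3·0.00535294 = 2250 ms.

2250 ms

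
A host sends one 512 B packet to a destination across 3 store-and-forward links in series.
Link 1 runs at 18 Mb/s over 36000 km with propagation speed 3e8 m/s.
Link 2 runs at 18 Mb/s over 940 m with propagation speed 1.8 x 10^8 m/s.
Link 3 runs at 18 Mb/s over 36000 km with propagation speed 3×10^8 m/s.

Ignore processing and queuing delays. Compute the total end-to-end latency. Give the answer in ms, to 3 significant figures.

L = 512 × 8 = 4096 bits.
Transmission delay per hop = L/R = 4096/18000000 = 0.227556 ms; 3 hops → 0.682667 ms.
Propagation delays (d/s per hop): 120, 0.00522222, 120 ms; sum = 240.005 ms.
End-to-end = 241 ms.

241 ms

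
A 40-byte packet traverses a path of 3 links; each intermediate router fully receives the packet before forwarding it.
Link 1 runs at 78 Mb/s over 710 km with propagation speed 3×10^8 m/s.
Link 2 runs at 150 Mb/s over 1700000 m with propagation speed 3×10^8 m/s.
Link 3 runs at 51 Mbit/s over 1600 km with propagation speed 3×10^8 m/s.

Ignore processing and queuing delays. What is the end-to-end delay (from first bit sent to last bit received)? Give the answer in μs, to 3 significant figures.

L = 40 × 8 = 320 bits.
Transmission delays (L/R per hop): 4.10256, 2.13333, 6.27451 μs; sum = 12.5104 μs.
Propagation delays (d/s per hop): 2366.67, 5666.67, 5333.33 μs; sum = 13366.7 μs.
End-to-end = 13400 μs.

13400 μs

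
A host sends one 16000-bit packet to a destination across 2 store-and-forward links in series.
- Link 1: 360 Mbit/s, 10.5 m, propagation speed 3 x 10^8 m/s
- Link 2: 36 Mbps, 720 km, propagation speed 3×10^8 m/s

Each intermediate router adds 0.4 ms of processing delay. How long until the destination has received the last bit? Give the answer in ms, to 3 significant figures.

Transmission delays (L/R per hop): 0.0444444, 0.444444 ms; sum = 0.488889 ms.
Propagation delays (d/s per hop): 3.5e-05, 2.4 ms; sum = 2.40004 ms.
Processing at 1 router(s): 1 × 0.4 ms = 0.4 ms.
End-to-end = 3.29 ms.

3.29 ms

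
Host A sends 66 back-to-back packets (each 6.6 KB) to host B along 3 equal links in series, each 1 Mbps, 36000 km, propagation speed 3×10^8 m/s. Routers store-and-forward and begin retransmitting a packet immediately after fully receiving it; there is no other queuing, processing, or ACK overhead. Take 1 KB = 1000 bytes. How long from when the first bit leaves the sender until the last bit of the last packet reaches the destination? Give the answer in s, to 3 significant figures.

3.95 s

Per-hop transmission t_tx = L/R = 52800/1000000 = 0.0528 s.
Per-hop propagation t_prop = 36000000/300000000 = 0.12 s.
Pipeline fill: first packet needs 3·t_tx to clear all hops; remaining 65 packets each add one t_tx.
Total = (3+66-1)·t_tx + 3·t_prop = 68·0.0528 + 3·0.12 = 3.95 s.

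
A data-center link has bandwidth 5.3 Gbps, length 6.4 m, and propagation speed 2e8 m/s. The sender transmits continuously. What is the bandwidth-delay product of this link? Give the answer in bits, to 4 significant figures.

169.6 bits

Propagation delay = 6.4 / 200000000 = 3.2e-08 s.
BDP = R × t_prop = 5300000000 × 3.2e-08 = 169.6 bits.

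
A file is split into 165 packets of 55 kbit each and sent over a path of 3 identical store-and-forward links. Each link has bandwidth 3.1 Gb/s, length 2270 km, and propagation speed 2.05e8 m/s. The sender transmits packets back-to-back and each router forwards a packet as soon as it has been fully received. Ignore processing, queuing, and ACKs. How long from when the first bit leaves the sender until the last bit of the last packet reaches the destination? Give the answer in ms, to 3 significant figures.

Per-hop transmission t_tx = L/R = 55000/3100000000 = 0.0177419 ms.
Per-hop propagation t_prop = 2270000/2.05e+08 = 11.0732 ms.
Pipeline fill: first packet needs 3·t_tx to clear all hops; remaining 164 packets each add one t_tx.
Total = (3+165-1)·t_tx + 3·t_prop = 167·0.0177419 + 3·11.0732 = 36.2 ms.

36.2 ms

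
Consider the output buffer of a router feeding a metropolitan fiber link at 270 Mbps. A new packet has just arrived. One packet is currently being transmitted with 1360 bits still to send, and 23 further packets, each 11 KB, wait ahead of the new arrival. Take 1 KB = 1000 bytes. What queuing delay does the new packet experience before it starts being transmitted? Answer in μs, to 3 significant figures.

Each queued packet: L/R = 88000/270000000 = 325.926 μs.
23 queued → 7496.3 μs.
Plus remaining 1360 bits of current packet: 5.03704 μs.
Queuing delay = 7500 μs.

7500 μs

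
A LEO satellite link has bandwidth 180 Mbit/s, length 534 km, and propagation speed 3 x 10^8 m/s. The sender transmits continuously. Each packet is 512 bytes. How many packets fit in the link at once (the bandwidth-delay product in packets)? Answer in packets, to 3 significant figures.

78.2 packets

Propagation delay = 534000 / 300000000 = 0.00178 s.
BDP = R × t_prop = 180000000 × 0.00178 = 320400 bits.
In packets of 4096 bits: 78.2 packets.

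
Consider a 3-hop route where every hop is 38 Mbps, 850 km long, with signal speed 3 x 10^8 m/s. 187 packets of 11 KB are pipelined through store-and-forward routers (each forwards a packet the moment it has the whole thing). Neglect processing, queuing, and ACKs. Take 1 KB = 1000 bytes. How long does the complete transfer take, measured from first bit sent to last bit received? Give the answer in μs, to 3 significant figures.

446000 μs

Per-hop transmission t_tx = L/R = 88000/38000000 = 2315.79 μs.
Per-hop propagation t_prop = 850000/300000000 = 2833.33 μs.
Pipeline fill: first packet needs 3·t_tx to clear all hops; remaining 186 packets each add one t_tx.
Total = (3+187-1)·t_tx + 3·t_prop = 189·2315.79 + 3·2833.33 = 446000 μs.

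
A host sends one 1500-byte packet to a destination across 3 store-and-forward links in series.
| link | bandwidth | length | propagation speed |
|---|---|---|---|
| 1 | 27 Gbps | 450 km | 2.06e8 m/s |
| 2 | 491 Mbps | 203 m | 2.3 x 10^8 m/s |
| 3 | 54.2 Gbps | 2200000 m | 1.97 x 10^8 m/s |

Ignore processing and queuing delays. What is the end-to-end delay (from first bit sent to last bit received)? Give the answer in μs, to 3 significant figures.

13400 μs

L = 1500 × 8 = 12000 bits.
Transmission delays (L/R per hop): 0.444444, 24.4399, 0.221402 μs; sum = 25.1058 μs.
Propagation delays (d/s per hop): 2184.47, 0.882609, 11167.5 μs; sum = 13352.9 μs.
End-to-end = 13400 μs.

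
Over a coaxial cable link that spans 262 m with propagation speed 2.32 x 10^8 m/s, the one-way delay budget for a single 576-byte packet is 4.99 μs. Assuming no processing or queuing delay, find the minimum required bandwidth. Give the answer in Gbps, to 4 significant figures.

L = 4608 bits.
Propagation delay = 262 / 2.32e+08 = 1.12931 μs.
Transmission budget = 4.99 − 1.12931 = 3.86069 μs.
R ≥ L / t_tx = 4608 bits / 3.86069e-06 s = 1.194 Gbps.

1.194 Gbps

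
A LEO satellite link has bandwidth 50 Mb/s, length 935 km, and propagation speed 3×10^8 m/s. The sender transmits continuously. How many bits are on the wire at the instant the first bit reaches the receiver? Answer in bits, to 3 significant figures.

156000 bits

Propagation delay = 935000 / 300000000 = 0.00311667 s.
BDP = R × t_prop = 50000000 × 0.00311667 = 155833 bits.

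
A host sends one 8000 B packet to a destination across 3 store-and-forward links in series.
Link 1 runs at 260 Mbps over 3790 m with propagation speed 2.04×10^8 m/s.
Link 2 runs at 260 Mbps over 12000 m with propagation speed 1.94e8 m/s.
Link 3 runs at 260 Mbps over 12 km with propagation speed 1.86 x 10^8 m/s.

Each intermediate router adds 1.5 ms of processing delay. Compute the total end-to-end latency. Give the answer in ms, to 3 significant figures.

L = 8000 × 8 = 64000 bits.
Transmission delay per hop = L/R = 64000/260000000 = 0.246154 ms; 3 hops → 0.738462 ms.
Propagation delays (d/s per hop): 0.0185784, 0.0618557, 0.0645161 ms; sum = 0.14495 ms.
Processing at 2 router(s): 2 × 1.5 ms = 3 ms.
End-to-end = 3.88 ms.

3.88 ms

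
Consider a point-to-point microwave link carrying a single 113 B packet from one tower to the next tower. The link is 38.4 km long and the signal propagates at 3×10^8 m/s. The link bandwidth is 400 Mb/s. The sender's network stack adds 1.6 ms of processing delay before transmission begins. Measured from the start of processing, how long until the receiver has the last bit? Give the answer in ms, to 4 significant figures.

1.730 ms

L = 113 × 8 = 904 bits.
Transmission delay = L/R = 904 / 400000000 = 0.00226 ms.
Propagation delay = d/s = 38400 m / 300000000 m/s = 0.128 ms.
Plus processing delay 1.6 ms = 1.6 ms.
Total = 1.730 ms.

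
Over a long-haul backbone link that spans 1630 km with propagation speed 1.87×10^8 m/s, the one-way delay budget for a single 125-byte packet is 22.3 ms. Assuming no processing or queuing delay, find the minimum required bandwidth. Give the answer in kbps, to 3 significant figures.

73.6 kbps

L = 1000 bits.
Propagation delay = 1630000 / 187000000 = 8.71658 ms.
Transmission budget = 22.3 − 8.71658 = 13.5834 ms.
R ≥ L / t_tx = 1000 bits / 0.0135834 s = 73.6 kbps.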